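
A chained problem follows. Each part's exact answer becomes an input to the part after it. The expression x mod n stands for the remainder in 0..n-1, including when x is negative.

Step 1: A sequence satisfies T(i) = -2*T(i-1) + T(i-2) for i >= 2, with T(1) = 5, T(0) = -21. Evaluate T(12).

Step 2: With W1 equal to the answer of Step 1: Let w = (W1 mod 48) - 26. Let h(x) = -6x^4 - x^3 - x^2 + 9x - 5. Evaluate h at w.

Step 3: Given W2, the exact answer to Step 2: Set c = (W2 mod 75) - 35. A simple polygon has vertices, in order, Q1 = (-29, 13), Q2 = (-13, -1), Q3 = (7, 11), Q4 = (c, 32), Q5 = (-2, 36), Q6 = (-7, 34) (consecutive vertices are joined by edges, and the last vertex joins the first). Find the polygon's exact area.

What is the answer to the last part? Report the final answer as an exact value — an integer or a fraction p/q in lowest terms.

2329/2

Step 1: T(2) = -2*(5) + 1*(-21) = -31; iterating: T(2)=-31, T(3)=67, T(4)=-165, T(5)=397, T(6)=-959, T(7)=2315, T(8)=-5589, T(9)=13493, T(10)=-32575, T(11)=78643, T(12)=-189861; answer -189861
Step 2: W1 = -189861; w = 1; -6*(1)^4 - 1*(1)^3 - 1*(1)^2 + 9*(1)^1 - 5 = (-6) + (-1) + (-1) + (9) + (-5) = -4; answer -4
Step 3: W2 = -4; c = 36; cross terms: (-29*-1 - -13*13)=198, (-13*11 - 7*-1)=-136, (7*32 - 36*11)=-172, (36*36 - -2*32)=1360, (-2*34 - -7*36)=184, (-7*13 - -29*34)=895; twice the area = |2329| = 2329; area = 2329/2; answer 2329/2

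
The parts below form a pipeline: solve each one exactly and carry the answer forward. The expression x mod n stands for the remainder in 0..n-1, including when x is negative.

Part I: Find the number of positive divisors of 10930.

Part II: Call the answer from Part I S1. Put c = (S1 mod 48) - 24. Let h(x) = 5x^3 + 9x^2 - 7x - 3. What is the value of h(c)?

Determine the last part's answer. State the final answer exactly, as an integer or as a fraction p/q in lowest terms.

-18067

Part I: 10930 = 2 * 5 * 1093; number of divisors = (1+1) * (1+1) * (1+1) = 8; answer 8
Part II: S1 = 8; c = -16; 5*(-16)^3 + 9*(-16)^2 - 7*(-16)^1 - 3 = (-20480) + (2304) + (112) + (-3) = -18067; answer -18067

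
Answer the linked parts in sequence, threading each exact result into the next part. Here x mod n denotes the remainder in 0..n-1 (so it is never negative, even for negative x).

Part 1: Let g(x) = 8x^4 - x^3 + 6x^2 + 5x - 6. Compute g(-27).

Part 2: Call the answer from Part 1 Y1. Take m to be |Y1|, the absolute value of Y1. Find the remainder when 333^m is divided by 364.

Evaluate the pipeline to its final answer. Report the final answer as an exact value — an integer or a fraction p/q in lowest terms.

Part 1: 8*(-27)^4 - 1*(-27)^3 + 6*(-27)^2 + 5*(-27)^1 - 6 = (4251528) + (19683) + (4374) + (-135) + (-6) = 4275444; answer 4275444
Part 2: Y1 = 4275444; m = 4275444; squarings mod 364: 333^1=333, 333^2=233, 333^4=53, 333^8=261, 333^16=53, 333^32=261, 333^64=53, 333^128=261, 333^256=53, 333^512=261, 333^1024=53, 333^2048=261, 333^4096=53, 333^8192=261, 333^16384=53, 333^32768=261, 333^65536=53, 333^131072=261, 333^262144=53, 333^524288=261, 333^1048576=53, 333^2097152=261, 333^4194304=53; 333^4275444 = 333^4 * 333^16 * 333^32 * 333^64 * 333^128 * 333^1024 * 333^2048 * 333^4096 * 333^8192 * 333^65536 * 333^4194304 = 1 (mod 364); answer 1

1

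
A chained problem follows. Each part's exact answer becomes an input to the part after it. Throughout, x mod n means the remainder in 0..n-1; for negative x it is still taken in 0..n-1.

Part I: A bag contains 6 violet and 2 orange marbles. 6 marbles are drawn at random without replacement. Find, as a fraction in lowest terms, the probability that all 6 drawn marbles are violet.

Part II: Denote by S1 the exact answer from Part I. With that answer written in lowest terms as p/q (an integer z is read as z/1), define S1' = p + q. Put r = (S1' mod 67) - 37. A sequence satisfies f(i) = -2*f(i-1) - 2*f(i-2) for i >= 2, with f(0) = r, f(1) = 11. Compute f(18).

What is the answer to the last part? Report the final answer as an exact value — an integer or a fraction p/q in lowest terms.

-1536

Part I: total draws C(8,6) = 28; favorable C(6,6) = 1; P = 1/28; answer 1/28
Part II: S1 = 1/28; threaded value p + q = 29; r = -8; f(2) = -2*(11) - 2*(-8) = -6; iterating: f(2)=-6, f(3)=-10, f(4)=32, f(5)=-44, f(6)=24, f(7)=40, f(8)=-128, f(9)=176, f(10)=-96, f(11)=-160, f(12)=512, f(13)=-704, f(14)=384, f(15)=640, f(16)=-2048, f(17)=2816, f(18)=-1536; answer -1536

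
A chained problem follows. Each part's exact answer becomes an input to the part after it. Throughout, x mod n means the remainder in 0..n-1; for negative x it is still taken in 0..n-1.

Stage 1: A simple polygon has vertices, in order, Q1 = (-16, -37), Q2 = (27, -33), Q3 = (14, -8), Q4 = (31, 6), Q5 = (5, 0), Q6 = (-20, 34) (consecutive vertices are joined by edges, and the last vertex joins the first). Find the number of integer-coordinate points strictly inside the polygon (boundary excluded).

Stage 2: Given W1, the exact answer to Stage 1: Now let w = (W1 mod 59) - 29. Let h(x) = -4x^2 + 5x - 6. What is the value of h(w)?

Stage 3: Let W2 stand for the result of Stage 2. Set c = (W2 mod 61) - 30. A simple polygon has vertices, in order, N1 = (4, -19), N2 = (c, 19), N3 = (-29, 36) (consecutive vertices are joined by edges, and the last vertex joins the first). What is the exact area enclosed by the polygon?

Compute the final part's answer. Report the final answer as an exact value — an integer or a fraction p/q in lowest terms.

2629/2

Stage 1: cross terms: (-16*-33 - 27*-37)=1527, (27*-8 - 14*-33)=246, (14*6 - 31*-8)=332, (31*0 - 5*6)=-30, (5*34 - -20*0)=170, (-20*-37 - -16*34)=1284; twice the area = |3529| = 3529; area = 3529/2; boundary points = 1 + 1 + 1 + 2 + 1 + 1 = 7; strictly interior points = area - boundary/2 + 1 = 1762; answer 1762
Stage 2: W1 = 1762; w = 22; -4*(22)^2 + 5*(22)^1 - 6 = (-1936) + (110) + (-6) = -1832; answer -1832
Stage 3: W2 = -1832; c = 29; cross terms: (4*19 - 29*-19)=627, (29*36 - -29*19)=1595, (-29*-19 - 4*36)=407; twice the area = |2629| = 2629; area = 2629/2; answer 2629/2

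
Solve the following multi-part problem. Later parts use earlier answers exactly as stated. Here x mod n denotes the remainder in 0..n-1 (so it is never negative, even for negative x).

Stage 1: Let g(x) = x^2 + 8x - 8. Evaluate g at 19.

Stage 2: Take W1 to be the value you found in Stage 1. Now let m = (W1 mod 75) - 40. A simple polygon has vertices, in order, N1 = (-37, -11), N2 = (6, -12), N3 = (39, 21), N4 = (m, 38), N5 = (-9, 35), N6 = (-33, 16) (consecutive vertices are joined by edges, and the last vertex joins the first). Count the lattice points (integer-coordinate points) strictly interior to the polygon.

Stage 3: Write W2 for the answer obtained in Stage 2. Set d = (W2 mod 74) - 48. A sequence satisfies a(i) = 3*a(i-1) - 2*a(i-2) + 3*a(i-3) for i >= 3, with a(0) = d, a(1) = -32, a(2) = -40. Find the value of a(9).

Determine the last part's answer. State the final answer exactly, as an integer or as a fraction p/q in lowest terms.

-60440

Stage 1: 1*(19)^2 + 8*(19)^1 - 8 = (361) + (152) + (-8) = 505; answer 505
Stage 2: W1 = 505; m = 15; cross terms: (-37*-12 - 6*-11)=510, (6*21 - 39*-12)=594, (39*38 - 15*21)=1167, (15*35 - -9*38)=867, (-9*16 - -33*35)=1011, (-33*-11 - -37*16)=955; twice the area = |5104| = 5104; area = 2552; boundary points = 1 + 33 + 1 + 3 + 1 + 1 = 40; strictly interior points = area - boundary/2 + 1 = 2533; answer 2533
Stage 3: W2 = 2533; d = -31; a(3) = 3*(-40) - 2*(-32) + 3*(-31) = -149; iterating: a(3)=-149, a(4)=-463, a(5)=-1211, a(6)=-3154, a(7)=-8429, a(8)=-22612, a(9)=-60440; answer -60440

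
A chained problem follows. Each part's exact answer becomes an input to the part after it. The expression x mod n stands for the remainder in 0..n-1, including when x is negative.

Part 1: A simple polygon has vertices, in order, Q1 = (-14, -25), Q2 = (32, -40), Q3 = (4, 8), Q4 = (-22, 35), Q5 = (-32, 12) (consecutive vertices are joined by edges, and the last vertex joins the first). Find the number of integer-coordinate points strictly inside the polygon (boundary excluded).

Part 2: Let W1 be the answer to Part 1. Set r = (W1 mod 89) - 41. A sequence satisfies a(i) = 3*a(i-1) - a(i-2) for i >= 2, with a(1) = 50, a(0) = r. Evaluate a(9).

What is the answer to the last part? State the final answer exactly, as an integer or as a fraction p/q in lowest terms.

Part 1: cross terms: (-14*-40 - 32*-25)=1360, (32*8 - 4*-40)=416, (4*35 - -22*8)=316, (-22*12 - -32*35)=856, (-32*-25 - -14*12)=968; twice the area = |3916| = 3916; area = 1958; boundary points = 1 + 4 + 1 + 1 + 1 = 8; strictly interior points = area - boundary/2 + 1 = 1955; answer 1955
Part 2: W1 = 1955; r = 45; a(2) = 3*(50) - 1*(45) = 105; iterating: a(2)=105, a(3)=265, a(4)=690, a(5)=1805, a(6)=4725, a(7)=12370, a(8)=32385, a(9)=84785; answer 84785

84785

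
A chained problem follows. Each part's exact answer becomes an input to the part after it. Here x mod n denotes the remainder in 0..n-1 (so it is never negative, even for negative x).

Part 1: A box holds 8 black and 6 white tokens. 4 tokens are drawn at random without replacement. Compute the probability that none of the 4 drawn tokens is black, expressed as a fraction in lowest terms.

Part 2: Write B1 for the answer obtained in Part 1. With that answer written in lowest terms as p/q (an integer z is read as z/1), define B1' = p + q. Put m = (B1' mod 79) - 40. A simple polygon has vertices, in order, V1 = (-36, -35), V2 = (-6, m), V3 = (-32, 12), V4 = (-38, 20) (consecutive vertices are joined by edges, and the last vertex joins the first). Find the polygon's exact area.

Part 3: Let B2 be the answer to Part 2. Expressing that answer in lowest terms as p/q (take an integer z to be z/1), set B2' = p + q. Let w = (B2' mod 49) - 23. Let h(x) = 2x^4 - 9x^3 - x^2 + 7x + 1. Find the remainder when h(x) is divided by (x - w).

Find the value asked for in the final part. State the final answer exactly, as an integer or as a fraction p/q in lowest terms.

Part 1: total draws C(14,4) = 1001; favorable C(6,4) = 15; P = 15/1001; answer 15/1001
Part 2: B1 = 15/1001; threaded value p + q = 1016; m = 28; cross terms: (-36*28 - -6*-35)=-1218, (-6*12 - -32*28)=824, (-32*20 - -38*12)=-184, (-38*-35 - -36*20)=2050; twice the area = |1472| = 1472; area = 736; answer 736
Part 3: B2 = 736; threaded value p + q = 737; w = -21; remainder = value at the root: 2*(-21)^4 - 9*(-21)^3 - 1*(-21)^2 + 7*(-21)^1 + 1 = (388962) + (83349) + (-441) + (-147) + (1) = 471724; answer 471724

471724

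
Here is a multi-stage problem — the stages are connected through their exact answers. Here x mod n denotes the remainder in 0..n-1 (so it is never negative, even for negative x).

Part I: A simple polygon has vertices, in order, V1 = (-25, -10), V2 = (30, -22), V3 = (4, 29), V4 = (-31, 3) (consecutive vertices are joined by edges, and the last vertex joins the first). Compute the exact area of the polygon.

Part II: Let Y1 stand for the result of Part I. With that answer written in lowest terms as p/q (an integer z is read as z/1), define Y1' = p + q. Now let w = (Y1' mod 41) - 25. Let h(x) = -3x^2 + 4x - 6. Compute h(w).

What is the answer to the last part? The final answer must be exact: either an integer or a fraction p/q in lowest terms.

Part I: cross terms: (-25*-22 - 30*-10)=850, (30*29 - 4*-22)=958, (4*3 - -31*29)=911, (-31*-10 - -25*3)=385; twice the area = |3104| = 3104; area = 1552; answer 1552
Part II: Y1 = 1552; threaded value p + q = 1553; w = 11; -3*(11)^2 + 4*(11)^1 - 6 = (-363) + (44) + (-6) = -325; answer -325

-325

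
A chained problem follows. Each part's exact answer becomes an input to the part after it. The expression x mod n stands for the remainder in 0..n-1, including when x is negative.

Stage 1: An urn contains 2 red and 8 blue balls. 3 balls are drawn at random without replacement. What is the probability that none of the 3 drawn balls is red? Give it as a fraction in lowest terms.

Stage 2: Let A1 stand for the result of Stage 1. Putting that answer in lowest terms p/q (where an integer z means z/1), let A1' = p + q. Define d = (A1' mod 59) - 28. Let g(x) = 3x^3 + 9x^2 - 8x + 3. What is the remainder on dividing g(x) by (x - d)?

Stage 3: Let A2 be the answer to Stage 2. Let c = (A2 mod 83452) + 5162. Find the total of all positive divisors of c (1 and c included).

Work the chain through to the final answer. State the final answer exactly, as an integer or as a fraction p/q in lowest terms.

Stage 1: total draws C(10,3) = 120; favorable C(8,3) = 56; P = 7/15; answer 7/15
Stage 2: A1 = 7/15; threaded value p + q = 22; d = -6; remainder = value at the root: 3*(-6)^3 + 9*(-6)^2 - 8*(-6)^1 + 3 = (-648) + (324) + (48) + (3) = -273; answer -273
Stage 3: A2 = -273; c = 88341; 88341 = 3 * 11 * 2677; sigma = (1 + 3) * (1 + 11) * (1 + 2677) = 4 * 12 * 2678 = 128544; answer 128544

128544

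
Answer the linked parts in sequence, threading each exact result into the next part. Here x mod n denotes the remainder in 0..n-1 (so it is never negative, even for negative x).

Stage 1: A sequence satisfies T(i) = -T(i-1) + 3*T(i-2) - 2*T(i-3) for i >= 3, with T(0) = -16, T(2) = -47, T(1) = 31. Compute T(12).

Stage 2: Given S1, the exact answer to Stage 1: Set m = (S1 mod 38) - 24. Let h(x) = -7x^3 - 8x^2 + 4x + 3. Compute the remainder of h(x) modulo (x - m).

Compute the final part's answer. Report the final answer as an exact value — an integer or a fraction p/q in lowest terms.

Stage 1: T(3) = -1*(-47) + 3*(31) - 2*(-16) = 172; iterating: T(3)=172, T(4)=-375, T(5)=985, T(6)=-2454, T(7)=6159, T(8)=-15491, T(9)=38876, T(10)=-97667, T(11)=245277, T(12)=-616030; answer -616030
Stage 2: S1 = -616030; m = 2; remainder = value at the root: -7*(2)^3 - 8*(2)^2 + 4*(2)^1 + 3 = (-56) + (-32) + (8) + (3) = -77; answer -77

-77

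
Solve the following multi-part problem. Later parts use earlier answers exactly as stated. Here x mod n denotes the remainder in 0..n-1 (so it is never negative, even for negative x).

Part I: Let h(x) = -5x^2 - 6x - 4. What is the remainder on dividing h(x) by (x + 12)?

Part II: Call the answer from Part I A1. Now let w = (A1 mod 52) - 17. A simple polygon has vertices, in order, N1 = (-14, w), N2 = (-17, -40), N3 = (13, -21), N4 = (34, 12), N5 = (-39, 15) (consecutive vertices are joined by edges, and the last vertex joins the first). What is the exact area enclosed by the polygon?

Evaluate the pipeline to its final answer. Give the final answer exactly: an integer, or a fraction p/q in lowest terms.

3341/2

Part I: remainder = value at the root: -5*(-12)^2 - 6*(-12)^1 - 4 = (-720) + (72) + (-4) = -652; answer -652
Part II: A1 = -652; w = 7; cross terms: (-14*-40 - -17*7)=679, (-17*-21 - 13*-40)=877, (13*12 - 34*-21)=870, (34*15 - -39*12)=978, (-39*7 - -14*15)=-63; twice the area = |3341| = 3341; area = 3341/2; answer 3341/2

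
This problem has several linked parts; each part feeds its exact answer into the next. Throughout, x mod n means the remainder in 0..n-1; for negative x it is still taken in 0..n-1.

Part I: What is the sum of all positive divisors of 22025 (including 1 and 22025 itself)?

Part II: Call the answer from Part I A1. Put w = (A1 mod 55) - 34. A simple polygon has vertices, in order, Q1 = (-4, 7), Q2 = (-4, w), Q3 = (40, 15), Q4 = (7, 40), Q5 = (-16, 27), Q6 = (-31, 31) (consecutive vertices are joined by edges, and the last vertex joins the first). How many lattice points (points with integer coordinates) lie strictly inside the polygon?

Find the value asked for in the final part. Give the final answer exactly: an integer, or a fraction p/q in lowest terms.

1844

Part I: 22025 = 5^2 * 881; sigma = (1 + 5 + 25) * (1 + 881) = 31 * 882 = 27342; answer 27342
Part II: A1 = 27342; w = -27; cross terms: (-4*-27 - -4*7)=136, (-4*15 - 40*-27)=1020, (40*40 - 7*15)=1495, (7*27 - -16*40)=829, (-16*31 - -31*27)=341, (-31*7 - -4*31)=-93; twice the area = |3728| = 3728; area = 1864; boundary points = 34 + 2 + 1 + 1 + 1 + 3 = 42; strictly interior points = area - boundary/2 + 1 = 1844; answer 1844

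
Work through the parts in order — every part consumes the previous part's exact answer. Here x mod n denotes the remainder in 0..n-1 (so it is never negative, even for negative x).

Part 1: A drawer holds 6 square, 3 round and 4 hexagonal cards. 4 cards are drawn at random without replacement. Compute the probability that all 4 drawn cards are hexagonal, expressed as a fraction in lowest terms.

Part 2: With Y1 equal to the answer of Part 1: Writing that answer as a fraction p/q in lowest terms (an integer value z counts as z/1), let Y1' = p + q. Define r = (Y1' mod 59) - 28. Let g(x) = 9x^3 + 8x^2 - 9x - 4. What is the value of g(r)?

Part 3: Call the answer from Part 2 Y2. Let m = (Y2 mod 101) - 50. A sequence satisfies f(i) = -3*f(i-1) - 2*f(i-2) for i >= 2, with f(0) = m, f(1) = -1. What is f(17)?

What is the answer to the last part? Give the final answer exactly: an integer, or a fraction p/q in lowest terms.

655349

Part 1: total draws C(13,4) = 715; favorable C(4,4) = 1; P = 1/715; answer 1/715
Part 2: Y1 = 1/715; threaded value p + q = 716; r = -20; 9*(-20)^3 + 8*(-20)^2 - 9*(-20)^1 - 4 = (-72000) + (3200) + (180) + (-4) = -68624; answer -68624
Part 3: Y2 = -68624; m = 6; f(2) = -3*(-1) - 2*(6) = -9; iterating: f(2)=-9, f(3)=29, f(4)=-69, f(5)=149, f(6)=-309, f(7)=629, f(8)=-1269, f(9)=2549, f(10)=-5109, f(11)=10229, f(12)=-20469, f(13)=40949, f(14)=-81909, f(15)=163829, f(16)=-327669, f(17)=655349; answer 655349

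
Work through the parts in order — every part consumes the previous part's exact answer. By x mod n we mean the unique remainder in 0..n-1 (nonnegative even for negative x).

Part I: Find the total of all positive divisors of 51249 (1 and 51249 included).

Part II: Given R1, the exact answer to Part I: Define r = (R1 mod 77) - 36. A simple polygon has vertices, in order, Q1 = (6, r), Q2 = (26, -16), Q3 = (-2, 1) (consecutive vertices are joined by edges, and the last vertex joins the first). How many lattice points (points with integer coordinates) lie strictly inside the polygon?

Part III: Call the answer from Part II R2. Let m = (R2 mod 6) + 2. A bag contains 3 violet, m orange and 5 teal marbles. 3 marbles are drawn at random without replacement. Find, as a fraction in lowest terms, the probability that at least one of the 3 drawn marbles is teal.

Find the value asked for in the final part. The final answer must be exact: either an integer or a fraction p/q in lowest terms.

Part I: 51249 = 3 * 11 * 1553; sigma = (1 + 3) * (1 + 11) * (1 + 1553) = 4 * 12 * 1554 = 74592; answer 74592
Part II: R1 = 74592; r = 20; cross terms: (6*-16 - 26*20)=-616, (26*1 - -2*-16)=-6, (-2*20 - 6*1)=-46; twice the area = |-668| = 668; area = 334; boundary points = 4 + 1 + 1 = 6; strictly interior points = area - boundary/2 + 1 = 332; answer 332
Part III: R2 = 332; m = 4; total draws C(12,3) = 220; complement C(7,3) = 35; favorable 220 - 35 = 185; P = 37/44; answer 37/44

37/44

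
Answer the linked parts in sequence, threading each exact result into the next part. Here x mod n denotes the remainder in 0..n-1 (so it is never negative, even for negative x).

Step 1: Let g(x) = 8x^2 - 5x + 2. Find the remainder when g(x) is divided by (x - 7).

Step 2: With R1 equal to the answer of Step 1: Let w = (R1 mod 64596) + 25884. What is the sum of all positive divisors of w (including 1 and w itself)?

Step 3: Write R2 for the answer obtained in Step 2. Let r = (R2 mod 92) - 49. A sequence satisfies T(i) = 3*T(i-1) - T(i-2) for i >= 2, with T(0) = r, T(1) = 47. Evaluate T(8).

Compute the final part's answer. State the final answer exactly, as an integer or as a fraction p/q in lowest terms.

55814

Step 1: remainder = value at the root: 8*(7)^2 - 5*(7)^1 + 2 = (392) + (-35) + (2) = 359; answer 359
Step 2: R1 = 359; w = 26243; 26243 = 7 * 23 * 163; sigma = (1 + 7) * (1 + 23) * (1 + 163) = 8 * 24 * 164 = 31488; answer 31488
Step 3: R2 = 31488; r = -25; T(2) = 3*(47) - 1*(-25) = 166; iterating: T(2)=166, T(3)=451, T(4)=1187, T(5)=3110, T(6)=8143, T(7)=21319, T(8)=55814; answer 55814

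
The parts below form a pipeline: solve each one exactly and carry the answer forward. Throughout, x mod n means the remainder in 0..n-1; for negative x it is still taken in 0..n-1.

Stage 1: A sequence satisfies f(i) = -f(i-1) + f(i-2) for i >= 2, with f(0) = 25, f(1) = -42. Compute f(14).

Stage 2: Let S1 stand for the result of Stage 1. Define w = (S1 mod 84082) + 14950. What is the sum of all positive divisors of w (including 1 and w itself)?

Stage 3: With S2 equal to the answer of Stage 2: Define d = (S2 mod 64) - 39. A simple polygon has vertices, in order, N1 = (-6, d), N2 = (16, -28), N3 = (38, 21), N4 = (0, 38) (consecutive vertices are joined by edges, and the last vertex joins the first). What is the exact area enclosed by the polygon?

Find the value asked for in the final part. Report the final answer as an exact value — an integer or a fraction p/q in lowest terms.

Stage 1: f(2) = -1*(-42) + 1*(25) = 67; iterating: f(2)=67, f(3)=-109, f(4)=176, f(5)=-285, f(6)=461, f(7)=-746, f(8)=1207, f(9)=-1953, f(10)=3160, f(11)=-5113, f(12)=8273, f(13)=-13386, f(14)=21659; answer 21659
Stage 2: S1 = 21659; w = 36609; 36609 = 3 * 12203; sigma = (1 + 3) * (1 + 12203) = 4 * 12204 = 48816; answer 48816
Stage 3: S2 = 48816; d = 9; cross terms: (-6*-28 - 16*9)=24, (16*21 - 38*-28)=1400, (38*38 - 0*21)=1444, (0*9 - -6*38)=228; twice the area = |3096| = 3096; area = 1548; answer 1548

1548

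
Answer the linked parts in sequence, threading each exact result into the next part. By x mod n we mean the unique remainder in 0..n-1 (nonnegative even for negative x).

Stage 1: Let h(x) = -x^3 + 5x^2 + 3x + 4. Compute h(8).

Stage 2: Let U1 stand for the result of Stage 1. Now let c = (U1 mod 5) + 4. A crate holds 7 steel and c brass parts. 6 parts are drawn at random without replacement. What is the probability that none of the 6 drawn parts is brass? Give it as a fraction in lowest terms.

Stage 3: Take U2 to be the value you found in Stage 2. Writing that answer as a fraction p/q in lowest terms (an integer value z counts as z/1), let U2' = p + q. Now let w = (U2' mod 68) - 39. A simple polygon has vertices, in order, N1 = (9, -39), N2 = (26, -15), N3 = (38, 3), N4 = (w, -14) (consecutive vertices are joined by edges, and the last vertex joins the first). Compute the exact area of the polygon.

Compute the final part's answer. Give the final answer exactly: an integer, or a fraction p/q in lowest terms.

Stage 1: -1*(8)^3 + 5*(8)^2 + 3*(8)^1 + 4 = (-512) + (320) + (24) + (4) = -164; answer -164
Stage 2: U1 = -164; c = 5; total draws C(12,6) = 924; favorable C(7,6) = 7; P = 1/132; answer 1/132
Stage 3: U2 = 1/132; threaded value p + q = 133; w = 26; cross terms: (9*-15 - 26*-39)=879, (26*3 - 38*-15)=648, (38*-14 - 26*3)=-610, (26*-39 - 9*-14)=-888; twice the area = |29| = 29; area = 29/2; answer 29/2

29/2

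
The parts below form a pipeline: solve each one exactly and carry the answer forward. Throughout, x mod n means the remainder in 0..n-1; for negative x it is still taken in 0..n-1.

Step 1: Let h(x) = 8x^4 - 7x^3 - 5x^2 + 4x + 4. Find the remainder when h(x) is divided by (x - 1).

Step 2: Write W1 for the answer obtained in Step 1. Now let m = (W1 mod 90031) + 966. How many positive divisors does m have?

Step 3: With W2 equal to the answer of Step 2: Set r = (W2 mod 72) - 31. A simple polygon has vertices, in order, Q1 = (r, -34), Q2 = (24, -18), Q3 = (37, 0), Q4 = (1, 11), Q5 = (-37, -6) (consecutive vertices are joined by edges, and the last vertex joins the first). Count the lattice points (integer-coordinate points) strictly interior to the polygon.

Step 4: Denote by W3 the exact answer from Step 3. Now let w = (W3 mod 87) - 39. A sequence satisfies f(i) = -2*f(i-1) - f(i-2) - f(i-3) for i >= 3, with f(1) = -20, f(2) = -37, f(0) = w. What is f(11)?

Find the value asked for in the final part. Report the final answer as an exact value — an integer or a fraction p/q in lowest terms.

Step 1: remainder = value at the root: 8*(1)^4 - 7*(1)^3 - 5*(1)^2 + 4*(1)^1 + 4 = (8) + (-7) + (-5) + (4) + (4) = 4; answer 4
Step 2: W1 = 4; m = 970; 970 = 2 * 5 * 97; number of divisors = (1+1) * (1+1) * (1+1) = 8; answer 8
Step 3: W2 = 8; r = -23; cross terms: (-23*-18 - 24*-34)=1230, (24*0 - 37*-18)=666, (37*11 - 1*0)=407, (1*-6 - -37*11)=401, (-37*-34 - -23*-6)=1120; twice the area = |3824| = 3824; area = 1912; boundary points = 1 + 1 + 1 + 1 + 14 = 18; strictly interior points = area - boundary/2 + 1 = 1904; answer 1904
Step 4: W3 = 1904; w = 38; f(3) = -2*(-37) - 1*(-20) - 1*(38) = 56; iterating: f(3)=56, f(4)=-55, f(5)=91, f(6)=-183, f(7)=330, f(8)=-568, f(9)=989, f(10)=-1740, f(11)=3059; answer 3059

3059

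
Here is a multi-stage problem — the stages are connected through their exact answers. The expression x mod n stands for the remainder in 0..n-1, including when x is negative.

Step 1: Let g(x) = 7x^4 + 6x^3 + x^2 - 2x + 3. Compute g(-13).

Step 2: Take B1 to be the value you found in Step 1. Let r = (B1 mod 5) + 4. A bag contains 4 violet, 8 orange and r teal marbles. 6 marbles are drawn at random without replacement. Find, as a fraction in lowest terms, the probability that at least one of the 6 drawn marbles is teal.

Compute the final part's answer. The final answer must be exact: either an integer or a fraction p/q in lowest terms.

312/323

Step 1: 7*(-13)^4 + 6*(-13)^3 + 1*(-13)^2 - 2*(-13)^1 + 3 = (199927) + (-13182) + (169) + (26) + (3) = 186943; answer 186943
Step 2: B1 = 186943; r = 7; total draws C(19,6) = 27132; complement C(12,6) = 924; favorable 27132 - 924 = 26208; P = 312/323; answer 312/323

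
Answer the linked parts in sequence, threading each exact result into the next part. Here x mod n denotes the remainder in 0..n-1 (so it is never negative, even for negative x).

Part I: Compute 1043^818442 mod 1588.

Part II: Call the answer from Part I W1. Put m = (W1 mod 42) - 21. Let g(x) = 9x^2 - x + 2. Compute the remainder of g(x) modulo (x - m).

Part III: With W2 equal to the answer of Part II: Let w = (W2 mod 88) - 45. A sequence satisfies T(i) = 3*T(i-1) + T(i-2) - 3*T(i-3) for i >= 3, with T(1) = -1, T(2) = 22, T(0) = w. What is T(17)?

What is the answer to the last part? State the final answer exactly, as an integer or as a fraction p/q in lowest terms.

500418119

Part I: squarings mod 1588: 1043^1=1043, 1043^2=69, 1043^4=1585, 1043^8=9, 1043^16=81, 1043^32=209, 1043^64=805, 1043^128=121, 1043^256=349, 1043^512=1113, 1043^1024=129, 1043^2048=761, 1043^4096=1089, 1043^8192=1273, 1043^16384=769, 1043^32768=625, 1043^65536=1565, 1043^131072=529, 1043^262144=353, 1043^524288=745; 1043^818442 = 1043^2 * 1043^8 * 1043^256 * 1043^1024 * 1043^2048 * 1043^4096 * 1043^8192 * 1043^16384 * 1043^262144 * 1043^524288 = 653 (mod 1588); answer 653
Part II: W1 = 653; m = 2; remainder = value at the root: 9*(2)^2 - 1*(2)^1 + 2 = (36) + (-2) + (2) = 36; answer 36
Part III: W2 = 36; w = -9; T(3) = 3*(22) + 1*(-1) - 3*(-9) = 92; iterating: T(3)=92, T(4)=301, T(5)=929, T(6)=2812, T(7)=8462, T(8)=25411, T(9)=76259, T(10)=228802, T(11)=686432, T(12)=2059321, T(13)=6177989, T(14)=18533992, T(15)=55602002, T(16)=166806031, T(17)=500418119; answer 500418119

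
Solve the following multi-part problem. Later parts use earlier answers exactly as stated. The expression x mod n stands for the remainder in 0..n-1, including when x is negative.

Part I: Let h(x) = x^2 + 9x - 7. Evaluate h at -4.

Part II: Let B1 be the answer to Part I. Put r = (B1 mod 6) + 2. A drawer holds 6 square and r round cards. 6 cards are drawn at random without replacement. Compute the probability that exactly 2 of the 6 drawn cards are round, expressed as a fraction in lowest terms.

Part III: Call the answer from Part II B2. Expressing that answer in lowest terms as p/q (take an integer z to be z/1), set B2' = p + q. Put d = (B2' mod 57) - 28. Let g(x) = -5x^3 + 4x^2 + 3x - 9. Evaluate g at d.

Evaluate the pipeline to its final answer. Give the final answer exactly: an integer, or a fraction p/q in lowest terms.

-23367

Part I: 1*(-4)^2 + 9*(-4)^1 - 7 = (16) + (-36) + (-7) = -27; answer -27
Part II: B1 = -27; r = 5; total draws C(11,6) = 462; favorable C(5,2)*C(6,4) = 150; P = 25/77; answer 25/77
Part III: B2 = 25/77; threaded value p + q = 102; d = 17; -5*(17)^3 + 4*(17)^2 + 3*(17)^1 - 9 = (-24565) + (1156) + (51) + (-9) = -23367; answer -23367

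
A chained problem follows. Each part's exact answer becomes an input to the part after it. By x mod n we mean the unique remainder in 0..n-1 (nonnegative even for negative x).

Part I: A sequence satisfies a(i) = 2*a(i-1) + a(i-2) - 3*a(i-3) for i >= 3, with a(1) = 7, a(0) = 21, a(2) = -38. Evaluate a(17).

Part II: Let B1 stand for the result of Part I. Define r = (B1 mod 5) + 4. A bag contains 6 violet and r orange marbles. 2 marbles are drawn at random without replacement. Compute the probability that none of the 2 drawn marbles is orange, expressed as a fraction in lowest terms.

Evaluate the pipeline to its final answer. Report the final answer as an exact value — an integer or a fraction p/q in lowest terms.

5/22

Part I: a(3) = 2*(-38) + 1*(7) - 3*(21) = -132; iterating: a(3)=-132, a(4)=-323, a(5)=-664, a(6)=-1255, a(7)=-2205, a(8)=-3673, a(9)=-5786, a(10)=-8630, a(11)=-12027, a(12)=-15326, a(13)=-16789, a(14)=-12823, a(15)=3543, a(16)=44630, a(17)=131272; answer 131272
Part II: B1 = 131272; r = 6; total draws C(12,2) = 66; favorable C(6,2) = 15; P = 5/22; answer 5/22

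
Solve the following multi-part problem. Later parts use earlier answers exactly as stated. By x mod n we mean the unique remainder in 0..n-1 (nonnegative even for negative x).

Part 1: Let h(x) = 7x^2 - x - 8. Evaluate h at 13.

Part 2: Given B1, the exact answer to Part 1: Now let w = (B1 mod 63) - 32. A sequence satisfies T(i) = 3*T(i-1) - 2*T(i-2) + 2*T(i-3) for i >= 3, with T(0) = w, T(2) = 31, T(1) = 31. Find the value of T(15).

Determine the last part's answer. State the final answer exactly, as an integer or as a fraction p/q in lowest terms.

Part 1: 7*(13)^2 - 1*(13)^1 - 8 = (1183) + (-13) + (-8) = 1162; answer 1162
Part 2: B1 = 1162; w = -4; T(3) = 3*(31) - 2*(31) + 2*(-4) = 23; iterating: T(3)=23, T(4)=69, T(5)=223, T(6)=577, T(7)=1423, T(8)=3561, T(9)=8991, T(10)=22697, T(11)=57231, T(12)=144281, T(13)=363775, T(14)=917225, T(15)=2312687; answer 2312687

2312687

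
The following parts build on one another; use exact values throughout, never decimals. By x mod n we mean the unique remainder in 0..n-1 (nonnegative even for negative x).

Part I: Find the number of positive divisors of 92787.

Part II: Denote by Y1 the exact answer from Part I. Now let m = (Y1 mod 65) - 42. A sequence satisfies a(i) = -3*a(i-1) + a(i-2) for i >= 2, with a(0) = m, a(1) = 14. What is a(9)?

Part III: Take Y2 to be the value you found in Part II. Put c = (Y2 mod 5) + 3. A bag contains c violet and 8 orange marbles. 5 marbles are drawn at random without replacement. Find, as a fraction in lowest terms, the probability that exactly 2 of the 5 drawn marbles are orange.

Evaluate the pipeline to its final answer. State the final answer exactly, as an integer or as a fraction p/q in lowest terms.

40/143

Part I: 92787 = 3 * 157 * 197; number of divisors = (1+1) * (1+1) * (1+1) = 8; answer 8
Part II: Y1 = 8; m = -34; a(2) = -3*(14) + 1*(-34) = -76; iterating: a(2)=-76, a(3)=242, a(4)=-802, a(5)=2648, a(6)=-8746, a(7)=28886, a(8)=-95404, a(9)=315098; answer 315098
Part III: Y2 = 315098; c = 6; total draws C(14,5) = 2002; favorable C(8,2)*C(6,3) = 560; P = 40/143; answer 40/143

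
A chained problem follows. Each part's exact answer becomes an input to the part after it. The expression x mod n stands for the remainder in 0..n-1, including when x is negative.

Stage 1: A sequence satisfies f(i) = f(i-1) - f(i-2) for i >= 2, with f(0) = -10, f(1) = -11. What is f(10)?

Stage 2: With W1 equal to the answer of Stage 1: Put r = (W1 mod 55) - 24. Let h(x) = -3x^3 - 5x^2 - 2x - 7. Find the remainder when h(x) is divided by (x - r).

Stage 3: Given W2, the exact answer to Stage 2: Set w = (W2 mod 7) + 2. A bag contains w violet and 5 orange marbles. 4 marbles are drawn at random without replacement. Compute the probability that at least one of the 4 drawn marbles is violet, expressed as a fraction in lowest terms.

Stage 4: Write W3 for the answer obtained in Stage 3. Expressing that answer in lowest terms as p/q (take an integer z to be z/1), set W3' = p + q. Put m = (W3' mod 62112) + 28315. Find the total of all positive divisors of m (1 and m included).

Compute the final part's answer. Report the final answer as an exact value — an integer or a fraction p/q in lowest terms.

62208

Stage 1: f(2) = 1*(-11) - 1*(-10) = -1; iterating: f(2)=-1, f(3)=10, f(4)=11, f(5)=1, f(6)=-10, f(7)=-11, f(8)=-1, f(9)=10, f(10)=11; answer 11
Stage 2: W1 = 11; r = -13; remainder = value at the root: -3*(-13)^3 - 5*(-13)^2 - 2*(-13)^1 - 7 = (6591) + (-845) + (26) + (-7) = 5765; answer 5765
Stage 3: W2 = 5765; w = 6; total draws C(11,4) = 330; complement C(5,4) = 5; favorable 330 - 5 = 325; P = 65/66; answer 65/66
Stage 4: W3 = 65/66; threaded value p + q = 131; m = 28446; 28446 = 2 * 3 * 11 * 431; sigma = (1 + 2) * (1 + 3) * (1 + 11) * (1 + 431) = 3 * 4 * 12 * 432 = 62208; answer 62208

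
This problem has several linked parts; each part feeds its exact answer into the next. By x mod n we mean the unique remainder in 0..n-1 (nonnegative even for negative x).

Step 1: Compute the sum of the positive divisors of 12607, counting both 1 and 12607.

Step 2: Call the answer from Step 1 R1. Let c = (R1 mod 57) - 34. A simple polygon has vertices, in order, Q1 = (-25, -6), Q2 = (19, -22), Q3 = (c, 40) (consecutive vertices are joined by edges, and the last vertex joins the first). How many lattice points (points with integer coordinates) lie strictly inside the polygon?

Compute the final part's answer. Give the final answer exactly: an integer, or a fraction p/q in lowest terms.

Step 1: 12607 = 7 * 1801; sigma = (1 + 7) * (1 + 1801) = 8 * 1802 = 14416; answer 14416
Step 2: R1 = 14416; c = 18; cross terms: (-25*-22 - 19*-6)=664, (19*40 - 18*-22)=1156, (18*-6 - -25*40)=892; twice the area = |2712| = 2712; area = 1356; boundary points = 4 + 1 + 1 = 6; strictly interior points = area - boundary/2 + 1 = 1354; answer 1354

1354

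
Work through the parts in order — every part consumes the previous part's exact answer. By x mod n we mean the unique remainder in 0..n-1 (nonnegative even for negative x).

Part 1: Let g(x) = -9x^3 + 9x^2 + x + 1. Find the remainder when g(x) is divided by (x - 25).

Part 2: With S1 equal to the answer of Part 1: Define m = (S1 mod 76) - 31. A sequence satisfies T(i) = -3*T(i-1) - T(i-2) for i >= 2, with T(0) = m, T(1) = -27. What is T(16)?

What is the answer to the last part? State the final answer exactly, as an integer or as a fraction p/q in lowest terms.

82943503

Part 1: remainder = value at the root: -9*(25)^3 + 9*(25)^2 + 1*(25)^1 + 1 = (-140625) + (5625) + (25) + (1) = -134974; answer -134974
Part 2: S1 = -134974; m = -29; T(2) = -3*(-27) - 1*(-29) = 110; iterating: T(2)=110, T(3)=-303, T(4)=799, T(5)=-2094, T(6)=5483, T(7)=-14355, T(8)=37582, T(9)=-98391, T(10)=257591, T(11)=-674382, T(12)=1765555, T(13)=-4622283, T(14)=12101294, T(15)=-31681599, T(16)=82943503; answer 82943503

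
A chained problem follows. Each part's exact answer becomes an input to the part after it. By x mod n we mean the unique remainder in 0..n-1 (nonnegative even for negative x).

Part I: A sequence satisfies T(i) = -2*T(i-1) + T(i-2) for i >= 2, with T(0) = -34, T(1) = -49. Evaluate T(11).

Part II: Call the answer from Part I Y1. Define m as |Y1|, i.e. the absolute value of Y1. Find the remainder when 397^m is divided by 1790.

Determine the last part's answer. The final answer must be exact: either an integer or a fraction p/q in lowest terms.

Part I: T(2) = -2*(-49) + 1*(-34) = 64; iterating: T(2)=64, T(3)=-177, T(4)=418, T(5)=-1013, T(6)=2444, T(7)=-5901, T(8)=14246, T(9)=-34393, T(10)=83032, T(11)=-200457; answer -200457
Part II: Y1 = -200457; m = 200457; squarings mod 1790: 397^1=397, 397^2=89, 397^4=761, 397^8=951, 397^16=451, 397^32=1131, 397^64=1101, 397^128=371, 397^256=1601, 397^512=1711, 397^1024=871, 397^2048=1471, 397^4096=1521, 397^8192=761, 397^16384=951, 397^32768=451, 397^65536=1131, 397^131072=1101; 397^200457 = 397^1 * 397^8 * 397^256 * 397^512 * 397^1024 * 397^2048 * 397^65536 * 397^131072 = 837 (mod 1790); answer 837

837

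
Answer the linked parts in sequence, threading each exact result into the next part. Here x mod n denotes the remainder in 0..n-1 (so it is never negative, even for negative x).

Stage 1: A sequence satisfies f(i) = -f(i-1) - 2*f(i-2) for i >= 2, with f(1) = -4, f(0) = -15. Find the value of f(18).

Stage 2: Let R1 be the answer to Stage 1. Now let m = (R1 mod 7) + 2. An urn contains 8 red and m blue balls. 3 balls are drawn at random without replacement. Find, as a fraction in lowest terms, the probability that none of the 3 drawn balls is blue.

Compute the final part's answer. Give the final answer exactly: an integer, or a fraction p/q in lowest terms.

Stage 1: f(2) = -1*(-4) - 2*(-15) = 34; iterating: f(2)=34, f(3)=-26, f(4)=-42, f(5)=94, f(6)=-10, f(7)=-178, f(8)=198, f(9)=158, f(10)=-554, f(11)=238, f(12)=870, f(13)=-1346, f(14)=-394, f(15)=3086, f(16)=-2298, f(17)=-3874, f(18)=8470; answer 8470
Stage 2: R1 = 8470; m = 2; total draws C(10,3) = 120; favorable C(8,3) = 56; P = 7/15; answer 7/15

7/15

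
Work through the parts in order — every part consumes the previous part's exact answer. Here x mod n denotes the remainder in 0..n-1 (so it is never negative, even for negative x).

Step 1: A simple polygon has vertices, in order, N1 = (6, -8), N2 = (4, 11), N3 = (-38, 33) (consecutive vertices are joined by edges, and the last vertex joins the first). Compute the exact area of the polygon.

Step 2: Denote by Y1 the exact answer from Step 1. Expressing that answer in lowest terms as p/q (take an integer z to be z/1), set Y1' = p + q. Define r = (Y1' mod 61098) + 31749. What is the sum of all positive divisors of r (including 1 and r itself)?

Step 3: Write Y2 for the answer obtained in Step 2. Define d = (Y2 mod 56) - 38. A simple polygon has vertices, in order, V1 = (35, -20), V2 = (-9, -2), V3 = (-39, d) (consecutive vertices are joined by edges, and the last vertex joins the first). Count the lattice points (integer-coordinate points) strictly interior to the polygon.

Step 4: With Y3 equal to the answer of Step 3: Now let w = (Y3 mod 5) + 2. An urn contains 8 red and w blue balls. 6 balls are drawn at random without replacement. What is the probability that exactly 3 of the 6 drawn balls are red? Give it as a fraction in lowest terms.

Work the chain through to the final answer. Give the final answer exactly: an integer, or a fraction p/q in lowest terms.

140/429

Step 1: cross terms: (6*11 - 4*-8)=98, (4*33 - -38*11)=550, (-38*-8 - 6*33)=106; twice the area = |754| = 754; area = 377; answer 377
Step 2: Y1 = 377; threaded value p + q = 378; r = 32127; 32127 = 3 * 10709; sigma = (1 + 3) * (1 + 10709) = 4 * 10710 = 42840; answer 42840
Step 3: Y2 = 42840; d = -38; cross terms: (35*-2 - -9*-20)=-250, (-9*-38 - -39*-2)=264, (-39*-20 - 35*-38)=2110; twice the area = |2124| = 2124; area = 1062; boundary points = 2 + 6 + 2 = 10; strictly interior points = area - boundary/2 + 1 = 1058; answer 1058
Step 4: Y3 = 1058; w = 5; total draws C(13,6) = 1716; favorable C(8,3)*C(5,3) = 560; P = 140/429; answer 140/429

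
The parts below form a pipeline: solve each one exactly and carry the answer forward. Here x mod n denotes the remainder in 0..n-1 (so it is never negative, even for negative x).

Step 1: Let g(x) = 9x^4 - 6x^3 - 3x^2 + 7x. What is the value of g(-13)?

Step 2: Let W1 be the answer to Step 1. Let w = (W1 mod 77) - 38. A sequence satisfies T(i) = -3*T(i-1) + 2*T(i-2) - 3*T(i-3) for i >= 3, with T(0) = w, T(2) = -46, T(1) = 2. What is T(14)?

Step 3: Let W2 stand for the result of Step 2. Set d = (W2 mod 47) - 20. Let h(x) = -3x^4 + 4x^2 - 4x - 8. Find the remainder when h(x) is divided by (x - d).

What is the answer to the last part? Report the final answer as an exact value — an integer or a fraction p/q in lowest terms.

Step 1: 9*(-13)^4 - 6*(-13)^3 - 3*(-13)^2 + 7*(-13)^1 = (257049) + (13182) + (-507) + (-91) = 269633; answer 269633
Step 2: W1 = 269633; w = 18; T(3) = -3*(-46) + 2*(2) - 3*(18) = 88; iterating: T(3)=88, T(4)=-362, T(5)=1400, T(6)=-5188, T(7)=19450, T(8)=-72926, T(9)=273242, T(10)=-1023928, T(11)=3837046, T(12)=-14378720, T(13)=53882036, T(14)=-201914686; answer -201914686
Step 3: W2 = -201914686; d = 20; remainder = value at the root: -3*(20)^4 + 4*(20)^2 - 4*(20)^1 - 8 = (-480000) + (1600) + (-80) + (-8) = -478488; answer -478488

-478488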